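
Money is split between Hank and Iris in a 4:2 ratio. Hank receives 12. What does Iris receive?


Find the multiplier:
12 / 4 = 3
Apply to Iris's share:
2 x 3 = 6

6


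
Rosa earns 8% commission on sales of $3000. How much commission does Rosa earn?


Convert rate to decimal:
8% = 0.08
Multiply by sales:
$3000 x 0.08 = $240

$240


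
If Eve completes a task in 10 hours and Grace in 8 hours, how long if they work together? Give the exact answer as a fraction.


Eve's rate: 1/10 of the job per hour
Grace's rate: 1/8 of the job per hour
Combined rate: 1/10 + 1/8 = 9/40 per hour
Time = 1 / (9/40) = 40/9 hours (≈ 4.44 hours)

40/9 hours


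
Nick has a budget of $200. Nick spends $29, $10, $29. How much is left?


Add up expenses:
$29 + $10 + $29 = $68
Subtract from budget:
$200 - $68 = $132

$132


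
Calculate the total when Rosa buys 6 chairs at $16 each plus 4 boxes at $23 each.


Cost of chairs:
6 x $16 = $96
Cost of boxes:
4 x $23 = $92
Add both:
$96 + $92 = $188

$188


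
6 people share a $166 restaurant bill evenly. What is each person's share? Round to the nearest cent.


Total bill: $166
Number of people: 6
Each pays: $166 / 6 = $27.6666... ≈ $27.67

$27.67


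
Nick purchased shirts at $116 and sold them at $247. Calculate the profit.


Selling price = $247
Cost price = $116
Profit = selling price - cost price:
Profit = $247 - $116 = $131

$131


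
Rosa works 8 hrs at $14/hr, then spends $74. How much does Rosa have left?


Calculate earnings:
8 x $14 = $112
Subtract spending:
$112 - $74 = $38

$38


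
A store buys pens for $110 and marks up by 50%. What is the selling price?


Calculate the markup amount:
50% of $110 = $55
Add to cost:
$110 + $55 = $165

$165


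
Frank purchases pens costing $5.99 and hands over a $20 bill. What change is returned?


Start with the amount paid:
$20
Subtract the price:
$20 - $5.99 = $14.01

$14.01


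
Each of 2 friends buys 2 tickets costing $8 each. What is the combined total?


Cost per person:
2 x $8 = $16
Group total:
2 x $16 = $32

$32


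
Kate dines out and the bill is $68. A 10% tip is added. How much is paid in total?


Calculate the tip:
10% of $68 = $6.80
Add tip to meal cost:
$68 + $6.80 = $74.80

$74.80


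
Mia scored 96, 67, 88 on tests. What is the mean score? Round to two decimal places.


Add the scores:
96 + 67 + 88 = 251
Divide by the number of tests:
251 / 3 = 83.6666... ≈ 83.67

83.67


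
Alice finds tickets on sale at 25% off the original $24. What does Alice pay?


Calculate the discount amount:
25% of $24 = $6
Subtract from original:
$24 - $6 = $18

$18


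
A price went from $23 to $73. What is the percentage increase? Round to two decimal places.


Find the absolute change:
|73 - 23| = 50
Divide by original and multiply by 100:
50 / 23 x 100 = 217.3913...% ≈ 217.39%

217.39%


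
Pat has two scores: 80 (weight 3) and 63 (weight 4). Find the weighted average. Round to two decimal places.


Weighted sum:
3 x 80 + 4 x 63 = 492
Total weight:
3 + 4 = 7
Weighted average:
492 / 7 = 70.2857... ≈ 70.29

70.29


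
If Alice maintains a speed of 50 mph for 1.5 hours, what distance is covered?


Use the formula: distance = speed x time
Speed = 50 mph, Time = 1.5 hours
50 x 1.5 = 75 miles

75 miles


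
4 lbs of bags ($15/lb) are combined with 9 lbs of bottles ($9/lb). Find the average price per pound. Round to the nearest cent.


Cost of bags:
4 x $15 = $60
Cost of bottles:
9 x $9 = $81
Total cost: $60 + $81 = $141
Total weight: 13 lbs
Average: $141 / 13 = $10.8461... ≈ $10.85/lb

$10.85/lb


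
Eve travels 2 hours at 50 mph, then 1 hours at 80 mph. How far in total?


Leg 1 distance:
50 x 2 = 100 miles
Leg 2 distance:
80 x 1 = 80 miles
Total distance:
100 + 80 = 180 miles

180 miles


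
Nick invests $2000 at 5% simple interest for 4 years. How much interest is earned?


Use the formula I = P x R x T / 100
P x R x T = 2000 x 5 x 4 = 40000
I = 40000 / 100 = $400

$400


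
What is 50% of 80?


Convert percentage to decimal:
50% = 0.5
Multiply:
80 x 0.5 = 40

40


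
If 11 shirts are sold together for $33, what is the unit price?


Total cost: $33
Number of items: 11
Unit price: $33 / 11 = $3

$3


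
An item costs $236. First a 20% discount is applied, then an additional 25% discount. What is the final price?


First discount:
20% of $236 = $47.20
Price after first discount:
$236 - $47.20 = $188.80
Second discount:
25% of $188.80 = $47.20
Final price:
$188.80 - $47.20 = $141.60

$141.60


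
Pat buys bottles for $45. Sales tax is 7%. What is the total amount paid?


Calculate the tax:
7% of $45 = $3.15
Add tax to price:
$45 + $3.15 = $48.15

$48.15


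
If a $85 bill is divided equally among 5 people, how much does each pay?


Total bill: $85
Number of people: 5
Each pays: $85 / 5 = $17

$17


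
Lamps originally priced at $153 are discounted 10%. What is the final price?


Calculate the discount amount:
10% of $153 = $15.30
Subtract from original:
$153 - $15.30 = $137.70

$137.70


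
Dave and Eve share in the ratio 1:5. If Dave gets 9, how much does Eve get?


Find the multiplier:
9 / 1 = 9
Apply to Eve's share:
5 x 9 = 45

45


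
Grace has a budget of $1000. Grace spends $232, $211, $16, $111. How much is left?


Add up expenses:
$232 + $211 + $16 + $111 = $570
Subtract from budget:
$1000 - $570 = $430

$430


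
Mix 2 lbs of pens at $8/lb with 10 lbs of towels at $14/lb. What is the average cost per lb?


Cost of pens:
2 x $8 = $16
Cost of towels:
10 x $14 = $140
Total cost: $16 + $140 = $156
Total weight: 12 lbs
Average: $156 / 12 = $13/lb

$13/lb


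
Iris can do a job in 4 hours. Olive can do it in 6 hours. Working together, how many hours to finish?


Iris's rate: 1/4 of the job per hour
Olive's rate: 1/6 of the job per hour
Combined rate: 1/4 + 1/6 = 5/12 per hour
Time = 1 / (5/12) = 12/5 = 2.4 hours

2.4 hours


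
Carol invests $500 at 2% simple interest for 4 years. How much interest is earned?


Use the formula I = P x R x T / 100
P x R x T = 500 x 2 x 4 = 4000
I = 4000 / 100 = $40

$40


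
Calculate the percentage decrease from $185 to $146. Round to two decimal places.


Find the absolute change:
|146 - 185| = 39
Divide by original and multiply by 100:
39 / 185 x 100 = 21.0810...% ≈ 21.08%

21.08%


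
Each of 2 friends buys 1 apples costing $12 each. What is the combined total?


Cost per person:
1 x $12 = $12
Group total:
2 x $12 = $24

$24


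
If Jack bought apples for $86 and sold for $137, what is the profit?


Selling price = $137
Cost price = $86
Profit = selling price - cost price:
Profit = $137 - $86 = $51

$51


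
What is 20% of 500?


Convert percentage to decimal:
20% = 0.2
Multiply:
500 x 0.2 = 100

100


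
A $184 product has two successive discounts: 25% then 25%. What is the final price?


First discount:
25% of $184 = $46
Price after first discount:
$184 - $46 = $138
Second discount:
25% of $138 = $34.50
Final price:
$138 - $34.50 = $103.50

$103.50


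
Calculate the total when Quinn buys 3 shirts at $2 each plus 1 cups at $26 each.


Cost of shirts:
3 x $2 = $6
Cost of cups:
1 x $26 = $26
Add both:
$6 + $26 = $32

$32


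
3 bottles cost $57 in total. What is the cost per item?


Total cost: $57
Number of items: 3
Unit price: $57 / 3 = $19

$19


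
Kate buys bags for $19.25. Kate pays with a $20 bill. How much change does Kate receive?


Start with the amount paid:
$20
Subtract the price:
$20 - $19.25 = $0.75

$0.75


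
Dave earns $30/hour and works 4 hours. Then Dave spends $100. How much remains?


Calculate earnings:
4 x $30 = $120
Subtract spending:
$120 - $100 = $20

$20


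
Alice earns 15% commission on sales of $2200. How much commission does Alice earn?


Convert rate to decimal:
15% = 0.15
Multiply by sales:
$2200 x 0.15 = $330

$330


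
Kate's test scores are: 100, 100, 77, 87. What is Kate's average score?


Add the scores:
100 + 100 + 77 + 87 = 364
Divide by the number of tests:
364 / 4 = 91

91


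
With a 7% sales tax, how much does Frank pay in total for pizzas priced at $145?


Calculate the tax:
7% of $145 = $10.15
Add tax to price:
$145 + $10.15 = $155.15

$155.15


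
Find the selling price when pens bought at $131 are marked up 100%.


Calculate the markup amount:
100% of $131 = $131
Add to cost:
$131 + $131 = $262

$262


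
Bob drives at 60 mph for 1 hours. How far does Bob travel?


Use the formula: distance = speed x time
Speed = 60 mph, Time = 1 hours
60 x 1 = 60 miles

60 miles


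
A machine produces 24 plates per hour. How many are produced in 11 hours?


Production rate: 24 plates per hour
Time: 11 hours
Total: 24 x 11 = 264 plates

264 plates


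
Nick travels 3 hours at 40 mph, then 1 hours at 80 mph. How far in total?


Leg 1 distance:
40 x 3 = 120 miles
Leg 2 distance:
80 x 1 = 80 miles
Total distance:
120 + 80 = 200 miles

200 miles


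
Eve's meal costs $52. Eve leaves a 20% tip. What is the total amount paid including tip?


Calculate the tip:
20% of $52 = $10.40
Add tip to meal cost:
$52 + $10.40 = $62.40

$62.40


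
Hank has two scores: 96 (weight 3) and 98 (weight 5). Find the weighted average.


Weighted sum:
3 x 96 + 5 x 98 = 778
Total weight:
3 + 5 = 8
Weighted average:
778 / 8 = 97.25

97.25


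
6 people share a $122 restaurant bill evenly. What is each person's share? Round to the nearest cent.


Total bill: $122
Number of people: 6
Each pays: $122 / 6 = $20.3333... ≈ $20.33

$20.33


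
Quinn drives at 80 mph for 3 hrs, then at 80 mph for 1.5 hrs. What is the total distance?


Leg 1 distance:
80 x 3 = 240 miles
Leg 2 distance:
80 x 1.5 = 120 miles
Total distance:
240 + 120 = 360 miles

360 miles


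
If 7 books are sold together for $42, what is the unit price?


Total cost: $42
Number of items: 7
Unit price: $42 / 7 = $6

$6


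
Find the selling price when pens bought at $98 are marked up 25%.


Calculate the markup amount:
25% of $98 = $24.50
Add to cost:
$98 + $24.50 = $122.50

$122.50


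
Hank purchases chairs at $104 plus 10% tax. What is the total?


Calculate the tax:
10% of $104 = $10.40
Add tax to price:
$104 + $10.40 = $114.40

$114.40


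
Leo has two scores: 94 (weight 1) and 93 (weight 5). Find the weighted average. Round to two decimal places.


Weighted sum:
1 x 94 + 5 x 93 = 559
Total weight:
1 + 5 = 6
Weighted average:
559 / 6 = 93.1666... ≈ 93.17

93.17


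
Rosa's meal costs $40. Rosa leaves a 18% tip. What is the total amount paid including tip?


Calculate the tip:
18% of $40 = $7.20
Add tip to meal cost:
$40 + $7.20 = $47.20

$47.20


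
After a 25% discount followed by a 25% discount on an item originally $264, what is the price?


First discount:
25% of $264 = $66
Price after first discount:
$264 - $66 = $198
Second discount:
25% of $198 = $49.50
Final price:
$198 - $49.50 = $148.50

$148.50


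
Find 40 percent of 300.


Convert percentage to decimal:
40% = 0.4
Multiply:
300 x 0.4 = 120

120


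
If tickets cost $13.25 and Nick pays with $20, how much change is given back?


Start with the amount paid:
$20
Subtract the price:
$20 - $13.25 = $6.75

$6.75


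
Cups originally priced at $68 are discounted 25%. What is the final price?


Calculate the discount amount:
25% of $68 = $17
Subtract from original:
$68 - $17 = $51

$51


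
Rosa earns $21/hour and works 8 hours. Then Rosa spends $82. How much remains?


Calculate earnings:
8 x $21 = $168
Subtract spending:
$168 - $82 = $86

$86


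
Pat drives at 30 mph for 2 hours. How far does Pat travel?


Use the formula: distance = speed x time
Speed = 30 mph, Time = 2 hours
30 x 2 = 60 miles

60 miles


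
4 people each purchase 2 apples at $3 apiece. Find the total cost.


Cost per person:
2 x $3 = $6
Group total:
4 x $6 = $24

$24


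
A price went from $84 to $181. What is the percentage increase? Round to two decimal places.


Find the absolute change:
|181 - 84| = 97
Divide by original and multiply by 100:
97 / 84 x 100 = 115.4761...% ≈ 115.48%

115.48%


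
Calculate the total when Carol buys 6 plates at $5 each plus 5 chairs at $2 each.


Cost of plates:
6 x $5 = $30
Cost of chairs:
5 x $2 = $10
Add both:
$30 + $10 = $40

$40


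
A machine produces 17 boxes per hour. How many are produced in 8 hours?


Production rate: 17 boxes per hour
Time: 8 hours
Total: 17 x 8 = 136 boxes

136 boxes


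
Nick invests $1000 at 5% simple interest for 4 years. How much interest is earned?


Use the formula I = P x R x T / 100
P x R x T = 1000 x 5 x 4 = 20000
I = 20000 / 100 = $200

$200


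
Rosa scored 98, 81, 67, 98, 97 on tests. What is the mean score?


Add the scores:
98 + 81 + 67 + 98 + 97 = 441
Divide by the number of tests:
441 / 5 = 88.2

88.2


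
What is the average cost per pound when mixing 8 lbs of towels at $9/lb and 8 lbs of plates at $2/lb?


Cost of towels:
8 x $9 = $72
Cost of plates:
8 x $2 = $16
Total cost: $72 + $16 = $88
Total weight: 16 lbs
Average: $88 / 16 = $5.50/lb

$5.50/lb


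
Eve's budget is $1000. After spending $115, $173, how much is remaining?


Add up expenses:
$115 + $173 = $288
Subtract from budget:
$1000 - $288 = $712

$712


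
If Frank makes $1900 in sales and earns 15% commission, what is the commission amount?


Convert rate to decimal:
15% = 0.15
Multiply by sales:
$1900 x 0.15 = $285

$285


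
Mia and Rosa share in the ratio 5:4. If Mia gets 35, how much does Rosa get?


Find the multiplier:
35 / 5 = 7
Apply to Rosa's share:
4 x 7 = 28

28


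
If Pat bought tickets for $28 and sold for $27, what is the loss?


Selling price = $27
Cost price = $28
Loss = cost price - selling price:
Loss = $28 - $27 = $1

$1


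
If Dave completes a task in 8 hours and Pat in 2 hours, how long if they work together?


Dave's rate: 1/8 of the job per hour
Pat's rate: 1/2 of the job per hour
Combined rate: 1/8 + 1/2 = 5/8 per hour
Time = 1 / (5/8) = 8/5 = 1.6 hours

1.6 hours


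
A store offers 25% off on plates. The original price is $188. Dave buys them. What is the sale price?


Calculate the discount amount:
25% of $188 = $47
Subtract from original:
$188 - $47 = $141

$141


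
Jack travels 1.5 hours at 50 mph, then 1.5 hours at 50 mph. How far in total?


Leg 1 distance:
50 x 1.5 = 75 miles
Leg 2 distance:
50 x 1.5 = 75 miles
Total distance:
75 + 75 = 150 miles

150 miles


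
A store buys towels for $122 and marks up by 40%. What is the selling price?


Calculate the markup amount:
40% of $122 = $48.80
Add to cost:
$122 + $48.80 = $170.80

$170.80


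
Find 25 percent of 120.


Convert percentage to decimal:
25% = 0.25
Multiply:
120 x 0.25 = 30

30


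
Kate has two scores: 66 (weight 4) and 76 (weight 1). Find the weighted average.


Weighted sum:
4 x 66 + 1 x 76 = 340
Total weight:
4 + 1 = 5
Weighted average:
340 / 5 = 68

68


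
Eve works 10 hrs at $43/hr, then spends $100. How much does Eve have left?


Calculate earnings:
10 x $43 = $430
Subtract spending:
$430 - $100 = $330

$330


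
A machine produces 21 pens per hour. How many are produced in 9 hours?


Production rate: 21 pens per hour
Time: 9 hours
Total: 21 x 9 = 189 pens

189 pens


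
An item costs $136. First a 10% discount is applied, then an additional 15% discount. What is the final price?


First discount:
10% of $136 = $13.60
Price after first discount:
$136 - $13.60 = $122.40
Second discount:
15% of $122.40 = $18.36
Final price:
$122.40 - $18.36 = $104.04

$104.04


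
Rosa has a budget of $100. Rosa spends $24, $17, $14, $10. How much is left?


Add up expenses:
$24 + $17 + $14 + $10 = $65
Subtract from budget:
$100 - $65 = $35

$35


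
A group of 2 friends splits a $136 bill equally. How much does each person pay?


Total bill: $136
Number of people: 2
Each pays: $136 / 2 = $68

$68


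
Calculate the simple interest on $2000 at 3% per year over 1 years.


Use the formula I = P x R x T / 100
P x R x T = 2000 x 3 x 1 = 6000
I = 6000 / 100 = $60

$60


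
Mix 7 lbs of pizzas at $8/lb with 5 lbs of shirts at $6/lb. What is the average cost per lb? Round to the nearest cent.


Cost of pizzas:
7 x $8 = $56
Cost of shirts:
5 x $6 = $30
Total cost: $56 + $30 = $86
Total weight: 12 lbs
Average: $86 / 12 = $7.1666... ≈ $7.17/lb

$7.17/lb


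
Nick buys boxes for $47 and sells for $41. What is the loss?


Selling price = $41
Cost price = $47
Loss = cost price - selling price:
Loss = $47 - $41 = $6

$6


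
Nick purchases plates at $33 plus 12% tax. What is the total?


Calculate the tax:
12% of $33 = $3.96
Add tax to price:
$33 + $3.96 = $36.96

$36.96


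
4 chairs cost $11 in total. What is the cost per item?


Total cost: $11
Number of items: 4
Unit price: $11 / 4 = $2.75

$2.75


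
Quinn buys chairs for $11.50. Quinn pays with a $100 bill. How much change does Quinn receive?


Start with the amount paid:
$100
Subtract the price:
$100 - $11.50 = $88.50

$88.50


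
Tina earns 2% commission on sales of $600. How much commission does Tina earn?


Convert rate to decimal:
2% = 0.02
Multiply by sales:
$600 x 0.02 = $12

$12


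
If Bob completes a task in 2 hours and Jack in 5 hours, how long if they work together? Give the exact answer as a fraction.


Bob's rate: 1/2 of the job per hour
Jack's rate: 1/5 of the job per hour
Combined rate: 1/2 + 1/5 = 7/10 per hour
Time = 1 / (7/10) = 10/7 hours (≈ 1.43 hours)

10/7 hours


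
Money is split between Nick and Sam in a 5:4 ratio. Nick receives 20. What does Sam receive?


Find the multiplier:
20 / 5 = 4
Apply to Sam's share:
4 x 4 = 16

16


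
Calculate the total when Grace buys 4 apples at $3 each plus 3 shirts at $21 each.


Cost of apples:
4 x $3 = $12
Cost of shirts:
3 x $21 = $63
Add both:
$12 + $63 = $75

$75


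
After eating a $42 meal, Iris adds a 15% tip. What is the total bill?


Calculate the tip:
15% of $42 = $6.30
Add tip to meal cost:
$42 + $6.30 = $48.30

$48.30


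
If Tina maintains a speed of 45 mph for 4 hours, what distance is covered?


Use the formula: distance = speed x time
Speed = 45 mph, Time = 4 hours
45 x 4 = 180 miles

180 miles


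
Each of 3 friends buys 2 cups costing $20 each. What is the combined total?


Cost per person:
2 x $20 = $40
Group total:
3 x $40 = $120

$120


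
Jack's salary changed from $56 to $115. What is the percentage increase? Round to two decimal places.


Find the absolute change:
|115 - 56| = 59
Divide by original and multiply by 100:
59 / 56 x 100 = 105.3571...% ≈ 105.36%

105.36%


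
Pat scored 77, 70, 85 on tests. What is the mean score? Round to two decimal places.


Add the scores:
77 + 70 + 85 = 232
Divide by the number of tests:
232 / 3 = 77.3333... ≈ 77.33

77.33


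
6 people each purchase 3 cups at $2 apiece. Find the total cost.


Cost per person:
3 x $2 = $6
Group total:
6 x $6 = $36

$36


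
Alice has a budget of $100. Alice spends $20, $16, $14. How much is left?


Add up expenses:
$20 + $16 + $14 = $50
Subtract from budget:
$100 - $50 = $50

$50


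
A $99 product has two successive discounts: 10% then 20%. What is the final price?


First discount:
10% of $99 = $9.90
Price after first discount:
$99 - $9.90 = $89.10
Second discount:
20% of $89.10 = $17.82
Final price:
$89.10 - $17.82 = $71.28

$71.28


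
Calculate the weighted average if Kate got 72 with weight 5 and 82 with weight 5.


Weighted sum:
5 x 72 + 5 x 82 = 770
Total weight:
5 + 5 = 10
Weighted average:
770 / 10 = 77

77


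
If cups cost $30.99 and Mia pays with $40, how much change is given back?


Start with the amount paid:
$40
Subtract the price:
$40 - $30.99 = $9.01

$9.01


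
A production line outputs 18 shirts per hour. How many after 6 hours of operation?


Production rate: 18 shirts per hour
Time: 6 hours
Total: 18 x 6 = 108 shirts

108 shirts


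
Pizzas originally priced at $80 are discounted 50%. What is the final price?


Calculate the discount amount:
50% of $80 = $40
Subtract from original:
$80 - $40 = $40

$40


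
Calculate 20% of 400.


Convert percentage to decimal:
20% = 0.2
Multiply:
400 x 0.2 = 80

80


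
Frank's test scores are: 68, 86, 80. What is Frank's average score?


Add the scores:
68 + 86 + 80 = 234
Divide by the number of tests:
234 / 3 = 78

78


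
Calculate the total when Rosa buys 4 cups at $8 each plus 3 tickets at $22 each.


Cost of cups:
4 x $8 = $32
Cost of tickets:
3 x $22 = $66
Add both:
$32 + $66 = $98

$98


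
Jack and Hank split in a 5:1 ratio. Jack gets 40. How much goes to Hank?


Find the multiplier:
40 / 5 = 8
Apply to Hank's share:
1 x 8 = 8

8


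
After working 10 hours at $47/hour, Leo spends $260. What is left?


Calculate earnings:
10 x $47 = $470
Subtract spending:
$470 - $260 = $210

$210


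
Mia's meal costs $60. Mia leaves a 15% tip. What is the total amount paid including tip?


Calculate the tip:
15% of $60 = $9
Add tip to meal cost:
$60 + $9 = $69

$69


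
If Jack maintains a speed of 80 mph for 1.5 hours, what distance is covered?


Use the formula: distance = speed x time
Speed = 80 mph, Time = 1.5 hours
80 x 1.5 = 120 miles

120 miles


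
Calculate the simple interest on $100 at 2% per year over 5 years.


Use the formula I = P x R x T / 100
P x R x T = 100 x 2 x 5 = 1000
I = 1000 / 100 = $10

$10


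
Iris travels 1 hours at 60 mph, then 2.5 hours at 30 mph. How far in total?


Leg 1 distance:
60 x 1 = 60 miles
Leg 2 distance:
30 x 2.5 = 75 miles
Total distance:
60 + 75 = 135 miles

135 miles


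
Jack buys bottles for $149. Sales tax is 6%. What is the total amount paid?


Calculate the tax:
6% of $149 = $8.94
Add tax to price:
$149 + $8.94 = $157.94

$157.94


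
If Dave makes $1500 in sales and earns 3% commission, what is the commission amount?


Convert rate to decimal:
3% = 0.03
Multiply by sales:
$1500 x 0.03 = $45

$45


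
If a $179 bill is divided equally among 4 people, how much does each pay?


Total bill: $179
Number of people: 4
Each pays: $179 / 4 = $44.75

$44.75


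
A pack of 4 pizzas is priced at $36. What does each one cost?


Total cost: $36
Number of items: 4
Unit price: $36 / 4 = $9

$9


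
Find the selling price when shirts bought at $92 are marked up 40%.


Calculate the markup amount:
40% of $92 = $36.80
Add to cost:
$92 + $36.80 = $128.80

$128.80


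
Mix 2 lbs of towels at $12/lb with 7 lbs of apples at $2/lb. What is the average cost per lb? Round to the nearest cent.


Cost of towels:
2 x $12 = $24
Cost of apples:
7 x $2 = $14
Total cost: $24 + $14 = $38
Total weight: 9 lbs
Average: $38 / 9 = $4.2222... ≈ $4.22/lb

$4.22/lb


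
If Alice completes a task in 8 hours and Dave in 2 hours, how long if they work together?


Alice's rate: 1/8 of the job per hour
Dave's rate: 1/2 of the job per hour
Combined rate: 1/8 + 1/2 = 5/8 per hour
Time = 1 / (5/8) = 8/5 = 1.6 hours

1.6 hours


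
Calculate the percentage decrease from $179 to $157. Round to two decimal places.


Find the absolute change:
|157 - 179| = 22
Divide by original and multiply by 100:
22 / 179 x 100 = 12.2905...% ≈ 12.29%

12.29%


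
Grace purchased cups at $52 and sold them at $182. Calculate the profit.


Selling price = $182
Cost price = $52
Profit = selling price - cost price:
Profit = $182 - $52 = $130

$130


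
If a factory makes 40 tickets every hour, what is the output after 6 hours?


Production rate: 40 tickets per hour
Time: 6 hours
Total: 40 x 6 = 240 tickets

240 tickets


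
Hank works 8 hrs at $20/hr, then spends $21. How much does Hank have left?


Calculate earnings:
8 x $20 = $160
Subtract spending:
$160 - $21 = $139

$139


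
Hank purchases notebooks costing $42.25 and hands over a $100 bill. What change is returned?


Start with the amount paid:
$100
Subtract the price:
$100 - $42.25 = $57.75

$57.75


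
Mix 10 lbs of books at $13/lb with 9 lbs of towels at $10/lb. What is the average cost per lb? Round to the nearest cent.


Cost of books:
10 x $13 = $130
Cost of towels:
9 x $10 = $90
Total cost: $130 + $90 = $220
Total weight: 19 lbs
Average: $220 / 19 = $11.5789... ≈ $11.58/lb

$11.58/lb


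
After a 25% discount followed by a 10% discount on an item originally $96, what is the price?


First discount:
25% of $96 = $24
Price after first discount:
$96 - $24 = $72
Second discount:
10% of $72 = $7.20
Final price:
$72 - $7.20 = $64.80

$64.80


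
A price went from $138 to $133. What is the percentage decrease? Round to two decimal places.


Find the absolute change:
|133 - 138| = 5
Divide by original and multiply by 100:
5 / 138 x 100 = 3.6231...% ≈ 3.62%

3.62%


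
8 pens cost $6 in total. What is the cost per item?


Total cost: $6
Number of items: 8
Unit price: $6 / 8 = $0.75

$0.75


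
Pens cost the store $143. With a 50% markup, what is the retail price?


Calculate the markup amount:
50% of $143 = $71.50
Add to cost:
$143 + $71.50 = $214.50

$214.50


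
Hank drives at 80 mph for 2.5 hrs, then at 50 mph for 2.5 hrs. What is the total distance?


Leg 1 distance:
80 x 2.5 = 200 miles
Leg 2 distance:
50 x 2.5 = 125 miles
Total distance:
200 + 125 = 325 miles

325 miles


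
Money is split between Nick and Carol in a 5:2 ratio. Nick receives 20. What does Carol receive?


Find the multiplier:
20 / 5 = 4
Apply to Carol's share:
2 x 4 = 8

8


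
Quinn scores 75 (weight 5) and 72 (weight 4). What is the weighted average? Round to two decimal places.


Weighted sum:
5 x 75 + 4 x 72 = 663
Total weight:
5 + 4 = 9
Weighted average:
663 / 9 = 73.6666... ≈ 73.67

73.67


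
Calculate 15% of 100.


Convert percentage to decimal:
15% = 0.15
Multiply:
100 x 0.15 = 15

15


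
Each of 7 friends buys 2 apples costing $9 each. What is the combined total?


Cost per person:
2 x $9 = $18
Group total:
7 x $18 = $126

$126


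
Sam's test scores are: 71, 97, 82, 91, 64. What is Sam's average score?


Add the scores:
71 + 97 + 82 + 91 + 64 = 405
Divide by the number of tests:
405 / 5 = 81

81


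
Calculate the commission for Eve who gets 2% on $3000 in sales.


Convert rate to decimal:
2% = 0.02
Multiply by sales:
$3000 x 0.02 = $60

$60


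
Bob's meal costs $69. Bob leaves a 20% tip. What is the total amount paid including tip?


Calculate the tip:
20% of $69 = $13.80
Add tip to meal cost:
$69 + $13.80 = $82.80

$82.80


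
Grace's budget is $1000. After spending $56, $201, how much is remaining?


Add up expenses:
$56 + $201 = $257
Subtract from budget:
$1000 - $257 = $743

$743


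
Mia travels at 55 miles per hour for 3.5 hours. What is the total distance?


Use the formula: distance = speed x time
Speed = 55 mph, Time = 3.5 hours
55 x 3.5 = 192.5 miles

192.5 miles


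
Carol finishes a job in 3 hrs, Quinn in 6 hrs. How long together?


Carol's rate: 1/3 of the job per hour
Quinn's rate: 1/6 of the job per hour
Combined rate: 1/3 + 1/6 = 1/2 per hour
Time = 1 / (1/2) = 2 hours

2 hours


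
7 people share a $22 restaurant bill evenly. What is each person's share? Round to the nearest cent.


Total bill: $22
Number of people: 7
Each pays: $22 / 7 = $3.1428... ≈ $3.14

$3.14


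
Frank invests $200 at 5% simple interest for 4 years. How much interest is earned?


Use the formula I = P x R x T / 100
P x R x T = 200 x 5 x 4 = 4000
I = 4000 / 100 = $40

$40


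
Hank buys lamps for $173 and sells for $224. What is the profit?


Selling price = $224
Cost price = $173
Profit = selling price - cost price:
Profit = $224 - $173 = $51

$51


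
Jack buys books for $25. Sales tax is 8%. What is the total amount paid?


Calculate the tax:
8% of $25 = $2
Add tax to price:
$25 + $2 = $27

$27


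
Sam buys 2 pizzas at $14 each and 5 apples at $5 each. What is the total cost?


Cost of pizzas:
2 x $14 = $28
Cost of apples:
5 x $5 = $25
Add both:
$28 + $25 = $53

$53


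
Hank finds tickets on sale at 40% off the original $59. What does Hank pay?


Calculate the discount amount:
40% of $59 = $23.60
Subtract from original:
$59 - $23.60 = $35.40

$35.40


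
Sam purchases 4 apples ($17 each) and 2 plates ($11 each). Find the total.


Cost of apples:
4 x $17 = $68
Cost of plates:
2 x $11 = $22
Add both:
$68 + $22 = $90

$90


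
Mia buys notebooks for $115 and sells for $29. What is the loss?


Selling price = $29
Cost price = $115
Loss = cost price - selling price:
Loss = $115 - $29 = $86

$86


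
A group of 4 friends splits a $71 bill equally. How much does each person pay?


Total bill: $71
Number of people: 4
Each pays: $71 / 4 = $17.75

$17.75


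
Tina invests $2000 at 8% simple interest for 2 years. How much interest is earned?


Use the formula I = P x R x T / 100
P x R x T = 2000 x 8 x 2 = 32000
I = 32000 / 100 = $320

$320


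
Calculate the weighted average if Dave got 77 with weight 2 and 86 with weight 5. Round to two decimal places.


Weighted sum:
2 x 77 + 5 x 86 = 584
Total weight:
2 + 5 = 7
Weighted average:
584 / 7 = 83.4285... ≈ 83.43

83.43


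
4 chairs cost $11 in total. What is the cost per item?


Total cost: $11
Number of items: 4
Unit price: $11 / 4 = $2.75

$2.75


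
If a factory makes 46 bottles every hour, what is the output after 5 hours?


Production rate: 46 bottles per hour
Time: 5 hours
Total: 46 x 5 = 230 bottles

230 bottles


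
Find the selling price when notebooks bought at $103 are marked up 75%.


Calculate the markup amount:
75% of $103 = $77.25
Add to cost:
$103 + $77.25 = $180.25

$180.25


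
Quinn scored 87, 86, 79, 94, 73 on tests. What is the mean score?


Add the scores:
87 + 86 + 79 + 94 + 73 = 419
Divide by the number of tests:
419 / 5 = 83.8

83.8


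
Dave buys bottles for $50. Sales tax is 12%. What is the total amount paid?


Calculate the tax:
12% of $50 = $6
Add tax to price:
$50 + $6 = $56

$56


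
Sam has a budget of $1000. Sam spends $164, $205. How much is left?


Add up expenses:
$164 + $205 = $369
Subtract from budget:
$1000 - $369 = $631

$631


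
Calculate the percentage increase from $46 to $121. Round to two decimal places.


Find the absolute change:
|121 - 46| = 75
Divide by original and multiply by 100:
75 / 46 x 100 = 163.0434...% ≈ 163.04%

163.04%


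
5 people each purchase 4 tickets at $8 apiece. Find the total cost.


Cost per person:
4 x $8 = $32
Group total:
5 x $32 = $160

$160


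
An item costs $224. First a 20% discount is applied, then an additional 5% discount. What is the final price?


First discount:
20% of $224 = $44.80
Price after first discount:
$224 - $44.80 = $179.20
Second discount:
5% of $179.20 = $8.96
Final price:
$179.20 - $8.96 = $170.24

$170.24


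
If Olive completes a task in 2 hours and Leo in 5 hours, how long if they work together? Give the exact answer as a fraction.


Olive's rate: 1/2 of the job per hour
Leo's rate: 1/5 of the job per hour
Combined rate: 1/2 + 1/5 = 7/10 per hour
Time = 1 / (7/10) = 10/7 hours (≈ 1.43 hours)

10/7 hours


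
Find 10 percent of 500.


Convert percentage to decimal:
10% = 0.1
Multiply:
500 x 0.1 = 50

50


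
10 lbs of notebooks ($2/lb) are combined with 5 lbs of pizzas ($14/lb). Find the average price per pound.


Cost of notebooks:
10 x $2 = $20
Cost of pizzas:
5 x $14 = $70
Total cost: $20 + $70 = $90
Total weight: 15 lbs
Average: $90 / 15 = $6/lb

$6/lb


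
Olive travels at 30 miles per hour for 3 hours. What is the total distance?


Use the formula: distance = speed x time
Speed = 30 mph, Time = 3 hours
30 x 3 = 90 miles

90 miles


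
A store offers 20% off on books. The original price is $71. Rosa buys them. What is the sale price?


Calculate the discount amount:
20% of $71 = $14.20
Subtract from original:
$71 - $14.20 = $56.80

$56.80


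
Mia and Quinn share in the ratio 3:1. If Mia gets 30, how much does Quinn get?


Find the multiplier:
30 / 3 = 10
Apply to Quinn's share:
1 x 10 = 10

10


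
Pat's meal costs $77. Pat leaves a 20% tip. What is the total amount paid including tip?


Calculate the tip:
20% of $77 = $15.40
Add tip to meal cost:
$77 + $15.40 = $92.40

$92.40


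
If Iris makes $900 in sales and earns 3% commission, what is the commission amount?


Convert rate to decimal:
3% = 0.03
Multiply by sales:
$900 x 0.03 = $27

$27


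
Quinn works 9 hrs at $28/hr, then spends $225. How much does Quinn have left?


Calculate earnings:
9 x $28 = $252
Subtract spending:
$252 - $225 = $27

$27


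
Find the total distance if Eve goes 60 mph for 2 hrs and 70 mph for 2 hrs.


Leg 1 distance:
60 x 2 = 120 miles
Leg 2 distance:
70 x 2 = 140 miles
Total distance:
120 + 140 = 260 miles

260 miles


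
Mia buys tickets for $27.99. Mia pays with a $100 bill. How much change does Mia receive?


Start with the amount paid:
$100
Subtract the price:
$100 - $27.99 = $72.01

$72.01


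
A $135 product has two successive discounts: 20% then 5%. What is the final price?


First discount:
20% of $135 = $27
Price after first discount:
$135 - $27 = $108
Second discount:
5% of $108 = $5.40
Final price:
$108 - $5.40 = $102.60

$102.60


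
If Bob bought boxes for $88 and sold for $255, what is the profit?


Selling price = $255
Cost price = $88
Profit = selling price - cost price:
Profit = $255 - $88 = $167

$167


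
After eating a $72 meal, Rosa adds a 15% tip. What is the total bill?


Calculate the tip:
15% of $72 = $10.80
Add tip to meal cost:
$72 + $10.80 = $82.80

$82.80


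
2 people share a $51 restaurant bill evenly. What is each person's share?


Total bill: $51
Number of people: 2
Each pays: $51 / 2 = $25.50

$25.50


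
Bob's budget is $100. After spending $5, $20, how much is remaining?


Add up expenses:
$5 + $20 = $25
Subtract from budget:
$100 - $25 = $75

$75


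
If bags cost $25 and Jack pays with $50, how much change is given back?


Start with the amount paid:
$50
Subtract the price:
$50 - $25 = $25

$25


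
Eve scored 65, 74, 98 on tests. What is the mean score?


Add the scores:
65 + 74 + 98 = 237
Divide by the number of tests:
237 / 3 = 79

79


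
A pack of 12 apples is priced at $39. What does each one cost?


Total cost: $39
Number of items: 12
Unit price: $39 / 12 = $3.25

$3.25


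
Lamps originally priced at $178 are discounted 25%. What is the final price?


Calculate the discount amount:
25% of $178 = $44.50
Subtract from original:
$178 - $44.50 = $133.50

$133.50


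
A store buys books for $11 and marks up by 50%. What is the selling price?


Calculate the markup amount:
50% of $11 = $5.50
Add to cost:
$11 + $5.50 = $16.50

$16.50


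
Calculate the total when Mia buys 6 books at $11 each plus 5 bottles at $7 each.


Cost of books:
6 x $11 = $66
Cost of bottles:
5 x $7 = $35
Add both:
$66 + $35 = $101

$101


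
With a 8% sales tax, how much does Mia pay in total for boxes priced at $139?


Calculate the tax:
8% of $139 = $11.12
Add tax to price:
$139 + $11.12 = $150.12

$150.12


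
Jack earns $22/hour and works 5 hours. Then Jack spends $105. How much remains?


Calculate earnings:
5 x $22 = $110
Subtract spending:
$110 - $105 = $5

$5


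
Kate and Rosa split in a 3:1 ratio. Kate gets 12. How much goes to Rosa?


Find the multiplier:
12 / 3 = 4
Apply to Rosa's share:
1 x 4 = 4

4


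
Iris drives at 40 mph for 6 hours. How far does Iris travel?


Use the formula: distance = speed x time
Speed = 40 mph, Time = 6 hours
40 x 6 = 240 miles

240 miles


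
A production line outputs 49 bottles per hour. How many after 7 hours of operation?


Production rate: 49 bottles per hour
Time: 7 hours
Total: 49 x 7 = 343 bottles

343 bottles


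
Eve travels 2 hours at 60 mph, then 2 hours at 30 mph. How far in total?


Leg 1 distance:
60 x 2 = 120 miles
Leg 2 distance:
30 x 2 = 60 miles
Total distance:
120 + 60 = 180 miles

180 miles


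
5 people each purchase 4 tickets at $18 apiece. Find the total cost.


Cost per person:
4 x $18 = $72
Group total:
5 x $72 = $360

$360


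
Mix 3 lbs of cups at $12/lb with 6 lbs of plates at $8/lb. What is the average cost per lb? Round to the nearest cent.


Cost of cups:
3 x $12 = $36
Cost of plates:
6 x $8 = $48
Total cost: $36 + $48 = $84
Total weight: 9 lbs
Average: $84 / 9 = $9.3333... ≈ $9.33/lb

$9.33/lb


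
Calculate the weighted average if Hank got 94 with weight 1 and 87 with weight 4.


Weighted sum:
1 x 94 + 4 x 87 = 442
Total weight:
1 + 4 = 5
Weighted average:
442 / 5 = 88.4

88.4


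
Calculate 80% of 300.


Convert percentage to decimal:
80% = 0.8
Multiply:
300 x 0.8 = 240

240


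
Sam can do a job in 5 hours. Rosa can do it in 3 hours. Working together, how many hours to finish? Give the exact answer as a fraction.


Sam's rate: 1/5 of the job per hour
Rosa's rate: 1/3 of the job per hour
Combined rate: 1/5 + 1/3 = 8/15 per hour
Time = 1 / (8/15) = 15/8 hours (≈ 1.88 hours)

15/8 hours


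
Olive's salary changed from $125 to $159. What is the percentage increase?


Find the absolute change:
|159 - 125| = 34
Divide by original and multiply by 100:
34 / 125 x 100 = 27.2%

27.2%


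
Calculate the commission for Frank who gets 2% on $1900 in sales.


Convert rate to decimal:
2% = 0.02
Multiply by sales:
$1900 x 0.02 = $38

$38


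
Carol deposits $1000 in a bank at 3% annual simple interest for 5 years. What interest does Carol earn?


Use the formula I = P x R x T / 100
P x R x T = 1000 x 3 x 5 = 15000
I = 15000 / 100 = $150

$150


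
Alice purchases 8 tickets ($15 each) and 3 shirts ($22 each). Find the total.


Cost of tickets:
8 x $15 = $120
Cost of shirts:
3 x $22 = $66
Add both:
$120 + $66 = $186

$186


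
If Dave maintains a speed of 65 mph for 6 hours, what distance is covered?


Use the formula: distance = speed x time
Speed = 65 mph, Time = 6 hours
65 x 6 = 390 miles

390 miles


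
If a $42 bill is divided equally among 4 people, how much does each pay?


Total bill: $42
Number of people: 4
Each pays: $42 / 4 = $10.50

$10.50


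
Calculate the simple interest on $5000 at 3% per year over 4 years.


Use the formula I = P x R x T / 100
P x R x T = 5000 x 3 x 4 = 60000
I = 60000 / 100 = $600

$600


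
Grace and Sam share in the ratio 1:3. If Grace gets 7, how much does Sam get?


Find the multiplier:
7 / 1 = 7
Apply to Sam's share:
3 x 7 = 21

21


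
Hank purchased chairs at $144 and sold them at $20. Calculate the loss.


Selling price = $20
Cost price = $144
Loss = cost price - selling price:
Loss = $144 - $20 = $124

$124


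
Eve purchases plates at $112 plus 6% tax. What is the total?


Calculate the tax:
6% of $112 = $6.72
Add tax to price:
$112 + $6.72 = $118.72

$118.72


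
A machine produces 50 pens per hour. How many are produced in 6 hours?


Production rate: 50 pens per hour
Time: 6 hours
Total: 50 x 6 = 300 pens

300 pens


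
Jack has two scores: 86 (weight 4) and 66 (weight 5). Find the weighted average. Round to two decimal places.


Weighted sum:
4 x 86 + 5 x 66 = 674
Total weight:
4 + 5 = 9
Weighted average:
674 / 9 = 74.8888... ≈ 74.89

74.89


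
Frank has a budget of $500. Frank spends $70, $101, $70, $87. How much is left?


Add up expenses:
$70 + $101 + $70 + $87 = $328
Subtract from budget:
$500 - $328 = $172

$172
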